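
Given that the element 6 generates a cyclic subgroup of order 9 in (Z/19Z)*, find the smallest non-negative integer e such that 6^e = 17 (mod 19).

2

Successive powers of 6 modulo 19:
  6^0=1  6^1=6  6^2=17
So 6^2 ≡ 17 (mod 19), giving e = 2.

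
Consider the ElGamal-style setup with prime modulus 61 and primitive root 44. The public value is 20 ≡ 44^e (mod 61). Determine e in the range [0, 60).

12

Successive powers of 44 modulo 61:
  44^0=1  44^1=44  44^2=45  44^3=28  44^4=12  44^5=40
  44^6=52  44^7=31  44^8=22  44^9=53  44^10=14  44^11=6
  44^12=20
So 44^12 ≡ 20 (mod 61), giving e = 12.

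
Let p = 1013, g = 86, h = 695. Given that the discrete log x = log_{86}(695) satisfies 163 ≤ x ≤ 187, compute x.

176

Compute 86^163 mod 1013 = 394, then multiply by 86 repeatedly:
  86^163=394  86^164=455  86^165=636  86^166=1007  86^167=497
  86^168=196  86^169=648  86^170=13  86^171=105  86^172=926
  86^173=622  86^174=816  86^175=279  86^176=695
Found 695 at exponent 176.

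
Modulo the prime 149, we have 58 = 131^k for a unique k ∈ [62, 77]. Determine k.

Compute 131^62 mod 149 = 120, then multiply by 131 repeatedly:
  131^62=120  131^63=75  131^64=140  131^65=13  131^66=64
  131^67=40  131^68=25  131^69=146  131^70=54  131^71=71
  131^72=63  131^73=58
Found 58 at exponent 73.

73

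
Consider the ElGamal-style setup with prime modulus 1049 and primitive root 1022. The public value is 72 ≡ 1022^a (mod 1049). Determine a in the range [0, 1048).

946

Baby-step giant-step with m = ceil(sqrt(1048)) = 33.
Baby table (1022^j mod 1049 for j=0..32):
  0:1  1:1022  2:729  3:248  4:647  5:364  6:662  7:1008
  8:58  9:532  10:322  11:747  12:811  13:132  14:632  15:769
  16:217  17:435  18:843  19:317  20:882  21:313  22:990  23:544
  24:1047  25:54  26:640  27:553  28:804  29:321  30:774  31:82
  32:933
Giant step factor: 1022^(-33) ≡ 979 (mod 1049).
Scan 72·979^i mod 1049 for i = 0, 1, …:
  i=0: 72   i=1: 205   i=2: 336   i=3: 607
  i=4: 519   i=5: 385   i=6: 324   i=7: 398
  i=8: 463   i=9: 109     …   i=27: 885
  i=28: 990
Match at i=28, j=22: a = 28·33 + 22 = 946.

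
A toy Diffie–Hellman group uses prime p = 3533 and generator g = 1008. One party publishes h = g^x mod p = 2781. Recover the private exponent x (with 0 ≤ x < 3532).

8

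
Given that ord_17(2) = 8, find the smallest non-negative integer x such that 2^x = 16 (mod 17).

Successive powers of 2 modulo 17:
  2^0=1  2^1=2  2^2=4  2^3=8  2^4=16
So 2^4 ≡ 16 (mod 17), giving x = 4.

4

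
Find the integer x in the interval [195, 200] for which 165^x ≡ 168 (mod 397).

200

Compute 165^195 mod 397 = 17, then multiply by 165 repeatedly:
  165^195=17  165^196=26  165^197=320  165^198=396  165^199=232
  165^200=168
Found 168 at exponent 200.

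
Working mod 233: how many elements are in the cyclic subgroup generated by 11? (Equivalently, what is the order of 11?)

The order of 11 must divide p − 1 = 232 = 2^3 · 29.
Divisors: 1, 2, 4, 8, 29, 58, 116, 232.
Check each in increasing order: 11^1 ≡ 11;  11^2 ≡ 121;  11^4 ≡ 195;  11^8 ≡ 46;  11^29 ≡ 12;  11^58 ≡ 144;  11^116 ≡ 232;  11^232 ≡ 1.
Smallest exponent giving 1 is 232.

232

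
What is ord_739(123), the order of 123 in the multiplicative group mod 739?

The order of 123 must divide p − 1 = 738 = 2 · 3^2 · 41.
Divisors: 1, 2, 3, 6, 9, 18, 41, 82, 123, 246, 369, 738.
Check each in increasing order: 123^1 ≡ 123;  123^2 ≡ 349;  123^3 ≡ 65;  123^6 ≡ 530;  123^9 ≡ 456;  123^18 ≡ 277;  123^41 ≡ 366;  123^82 ≡ 197;  123^123 ≡ 419;  123^246 ≡ 418;  123^369 ≡ 738;  123^738 ≡ 1.
Smallest exponent giving 1 is 738.

738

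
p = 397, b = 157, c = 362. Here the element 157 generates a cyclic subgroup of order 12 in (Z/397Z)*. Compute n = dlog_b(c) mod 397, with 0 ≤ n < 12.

8

Successive powers of 157 modulo 397:
  157^0=1  157^1=157  157^2=35  157^3=334  157^4=34  157^5=177
  157^6=396  157^7=240  157^8=362
So 157^8 ≡ 362 (mod 397), giving n = 8.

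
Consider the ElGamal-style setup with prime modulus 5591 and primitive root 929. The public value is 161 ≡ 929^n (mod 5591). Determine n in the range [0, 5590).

Baby-step giant-step with m = ceil(sqrt(5590)) = 75.
Baby table (929^j mod 5591 for j=0..74):
  0:1  1:929  2:2027  3:4507  4:4935  5:5586  6:946  7:1047
  8:5420  9:3280  10:25  11:861  12:356  13:855  14:373  15:5466
  16:1286  17:3811  18:1316  19:3726  20:625  21:4752  22:3309  23:4602
  24:3734  25:2466  26:4195  27:228  28:4945  29:3694  30:4443  31:1389
  32:4451  33:3230  34:3894  35:149  36:4237  37:109  38:623  39:2894
  40:4846  41:1179  42:5046  43:2476  44:2303  45:3725  46:5287  47:2725
  48:4393  49:5258  50:3739  51:1520  52:3148  53:399  54:1665  55:3669
  56:3582  57:1033  58:3596  59:2857  60:4019  61:4454  62:426  63:4384
  64:2488  65:2269  66:94  67:3461  68:444  69:4333  70:5428  71:5121
  72:5059  73:3371  74:699
Giant step factor: 929^(-75) ≡ 3286 (mod 5591).
Scan 161·3286^i mod 5591 for i = 0, 1, …:
  i=0: 161   i=1: 3492   i=2: 1980   i=3: 3947
  i=4: 4313   i=5: 4924   i=6: 5501   i=7: 583
  i=8: 3616   i=9: 1301     …   i=27: 3245
  i=28: 1033
Match at i=28, j=57: n = 28·75 + 57 = 2157.

2157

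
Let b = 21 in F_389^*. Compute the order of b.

388

The order of 21 must divide p − 1 = 388 = 2^2 · 97.
Divisors: 1, 2, 4, 97, 194, 388.
Check each in increasing order: 21^1 ≡ 21;  21^2 ≡ 52;  21^4 ≡ 370;  21^97 ≡ 274;  21^194 ≡ 388;  21^388 ≡ 1.
Smallest exponent giving 1 is 388.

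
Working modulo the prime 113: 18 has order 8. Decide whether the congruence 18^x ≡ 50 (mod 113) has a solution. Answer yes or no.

50 ∈ ⟨18⟩ iff 50^8 ≡ 1 (mod 113), since |⟨18⟩| = 8.
50^8 mod 113 = 109.
Since 109 ≠ 1, 50 does not lie in the subgroup.

no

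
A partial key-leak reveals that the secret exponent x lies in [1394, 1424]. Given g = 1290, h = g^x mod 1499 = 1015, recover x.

1421

Compute 1290^1394 mod 1499 = 311, then multiply by 1290 repeatedly:
  1290^1394=311  1290^1395=957  1290^1396=853  1290^1397=104  1290^1398=749
  1290^1399=854  1290^1400=1394  1290^1401=959  1290^1402=435  1290^1403=524
  1290^1404=1410  1290^1405=613  1290^1406=797  1290^1407=1315  1290^1408=981
  1290^1409=334  1290^1410=647  1290^1411=1186  1290^1412=960  1290^1413=226
  1290^1414=734  1290^1415=991  1290^1416=1242  1290^1417=1248  1290^1418=1493
  1290^1419=1254  1290^1420=239  1290^1421=1015
Found 1015 at exponent 1421.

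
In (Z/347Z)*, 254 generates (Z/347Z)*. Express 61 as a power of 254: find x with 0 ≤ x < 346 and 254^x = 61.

Baby-step giant-step with m = ceil(sqrt(346)) = 19.
Baby table (254^j mod 347 for j=0..18):
  0:1  1:254  2:321  3:336  4:329  5:286  6:121  7:198
  8:324  9:57  10:251  11:253  12:67  13:15  14:340  15:304
  16:182  17:77  18:126
Giant step factor: 254^(-19) ≡ 334 (mod 347).
Scan 61·334^i mod 347 for i = 0, 1, …:
  i=0: 61   i=1: 248   i=2: 246   i=3: 272
  i=4: 281   i=5: 164   i=6: 297   i=7: 303
  i=8: 225   i=9: 198
Match at i=9, j=7: x = 9·19 + 7 = 178.

178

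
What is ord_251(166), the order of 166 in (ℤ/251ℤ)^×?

The order of 166 must divide p − 1 = 250 = 2 · 5^3.
Divisors: 1, 2, 5, 10, 25, 50, 125, 250.
Check each in increasing order: 166^1 ≡ 166;  166^2 ≡ 197;  166^5 ≡ 128;  166^10 ≡ 69;  166^25 ≡ 231;  166^50 ≡ 149;  166^125 ≡ 250;  166^250 ≡ 1.
Smallest exponent giving 1 is 250.

250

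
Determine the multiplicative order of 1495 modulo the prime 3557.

The order of 1495 must divide p − 1 = 3556 = 2^2 · 7 · 127.
Divisors: 1, 2, 4, 7, 14, 28, 127, 254, 508, 889, 1778, 3556.
Check each in increasing order: 1495^1 ≡ 1495;  1495^2 ≡ 1229;  1495^4 ≡ 2273;  1495^7 ≡ 2202;  1495^14 ≡ 613;  1495^28 ≡ 2284;  1495^127 ≡ 2386;  1495^254 ≡ 1796;  1495^508 ≡ 2974;  1495^889 ≡ 943;  1495^1778 ≡ 3556;  1495^3556 ≡ 1.
Smallest exponent giving 1 is 3556.

3556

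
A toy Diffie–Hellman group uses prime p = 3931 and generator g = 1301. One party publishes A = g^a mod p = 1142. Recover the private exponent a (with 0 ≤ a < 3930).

Baby-step giant-step with m = ceil(sqrt(3930)) = 63.
Baby table (1301^j mod 3931 for j=0..62):
  0:1  1:1301  2:2271  3:2390  4:3900  5:2910  6:357  7:599
  8:961  9:203  10:726  11:1086  12:1657  13:1569  14:1080  15:1713
  16:3667  17:2464  18:1899  19:1931  20:322  21:2236  22:96  23:3035
  24:1811  25:1442  26:955  27:259  28:2824  29:2470  30:1843  31:3764
  32:2869  33:2050  34:1832  35:1246  36:1474  37:3277  38:2173  39:684
  40:1478  41:619  42:3395  43:2382  44:1354  45:466  46:892  47:847
  48:1267  49:1278  50:3796  51:1260  52:33  53:3623  54:254  55:250
  56:2908  57:1686  58:3919  59:112  60:265  61:2768  62:372
Giant step factor: 1301^(-63) ≡ 1199 (mod 3931).
Scan 1142·1199^i mod 3931 for i = 0, 1, …:
  i=0: 1142   i=1: 1270   i=2: 1433   i=3: 320
  i=4: 2373   i=5: 3114   i=6: 3167   i=7: 3818
  i=8: 2098   i=9: 3593     …   i=60: 827
  i=61: 961
Match at i=61, j=8: a = 61·63 + 8 = 3851.

3851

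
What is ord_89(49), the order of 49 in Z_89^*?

44

The order of 49 must divide p − 1 = 88 = 2^3 · 11.
Divisors: 1, 2, 4, 8, 11, 22, 44, 88.
Check each in increasing order: 49^1 ≡ 49;  49^2 ≡ 87;  49^4 ≡ 4;  49^8 ≡ 16;  49^11 ≡ 34;  49^22 ≡ 88;  49^44 ≡ 1.
Smallest exponent giving 1 is 44.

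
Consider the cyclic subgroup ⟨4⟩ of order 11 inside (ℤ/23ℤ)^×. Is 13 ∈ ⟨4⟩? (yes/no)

13 ∈ ⟨4⟩ iff 13^11 ≡ 1 (mod 23), since |⟨4⟩| = 11.
13^11 mod 23 = 1.
Since 1 = 1, 13 lies in the subgroup.

yes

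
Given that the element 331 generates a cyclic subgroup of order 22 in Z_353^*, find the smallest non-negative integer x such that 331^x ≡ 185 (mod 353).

16

Successive powers of 331 modulo 353:
  331^0=1  331^1=331  331^2=131  331^3=295  331^4=217  331^5=168
  331^6=187  331^7=122  331^8=140  331^9=97  331^10=337  331^11=352
  331^12=22  331^13=222  331^14=58  331^15=136  331^16=185
So 331^16 ≡ 185 (mod 353), giving x = 16.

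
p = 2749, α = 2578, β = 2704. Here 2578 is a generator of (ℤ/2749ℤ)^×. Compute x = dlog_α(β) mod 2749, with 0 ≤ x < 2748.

554

Baby-step giant-step with m = ceil(sqrt(2748)) = 53.
Baby table (2578^j mod 2749 for j=0..52):
  0:1  1:2578  2:1751  3:220  4:866  5:360  6:1667  7:839
  8:2228  9:1123  10:397  11:838  12:2399  13:2121  14:177  15:2721
  16:2039  17:454  18:2087  19:493  20:916  21:57  22:1249  23:843
  24:1544  25:2629  26:1277  27:1553  28:1090  29:542  30:784  31:637
  32:1033  33:2042  34:2690  35:1842  36:1153  37:765  38:1137  39:752
  40:611  41:2730  42:500  43:2468  44:1318  45:40  46:1407  47:1315
  48:553  49:1652  50:655  51:704  52:572
Giant step factor: 2578^(-53) ≡ 2088 (mod 2749).
Scan 2704·2088^i mod 2749 for i = 0, 1, …:
  i=0: 2704   i=1: 2255   i=2: 2152   i=3: 1510
  i=4: 2526   i=5: 1706   i=6: 2173   i=7: 1374
  i=8: 1705   i=9: 85   i=10: 1544
Match at i=10, j=24: x = 10·53 + 24 = 554.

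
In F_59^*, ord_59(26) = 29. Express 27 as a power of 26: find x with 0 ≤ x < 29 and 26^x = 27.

Successive powers of 26 modulo 59:
  26^0=1  26^1=26  26^2=27
So 26^2 ≡ 27 (mod 59), giving x = 2.

2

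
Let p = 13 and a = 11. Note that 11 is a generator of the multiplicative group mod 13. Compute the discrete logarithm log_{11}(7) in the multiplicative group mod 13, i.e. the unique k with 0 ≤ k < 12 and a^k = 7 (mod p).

Successive powers of 11 modulo 13:
  11^0=1  11^1=11  11^2=4  11^3=5  11^4=3  11^5=7
So 11^5 ≡ 7 (mod 13), giving k = 5.

5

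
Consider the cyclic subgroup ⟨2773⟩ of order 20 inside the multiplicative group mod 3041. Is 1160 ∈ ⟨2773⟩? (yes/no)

⟨2773⟩ has order 20; its elements mod 3041 are {1, 268, 556, 644, 698, 745, 774, 1046, 1160, 1478, 1563, 1881, 1995, 2267, 2296, 2343, 2397, 2485, 2773, 3040}.
1160 is in this set.

yes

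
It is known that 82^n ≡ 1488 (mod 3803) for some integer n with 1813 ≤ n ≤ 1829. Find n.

Compute 82^1813 mod 3803 = 1942, then multiply by 82 repeatedly:
  82^1813=1942  82^1814=3321  82^1815=2309  82^1816=2991  82^1817=1870
  82^1818=1220  82^1819=1162  82^1820=209  82^1821=1926  82^1822=2009
  82^1823=1209  82^1824=260  82^1825=2305  82^1826=2663  82^1827=1595
  82^1828=1488
Found 1488 at exponent 1828.

1828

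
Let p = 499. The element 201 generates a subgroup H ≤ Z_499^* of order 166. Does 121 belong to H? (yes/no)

no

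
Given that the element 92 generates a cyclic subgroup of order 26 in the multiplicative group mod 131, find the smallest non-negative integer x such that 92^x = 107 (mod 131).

16

Successive powers of 92 modulo 131:
  92^0=1  92^1=92  92^2=80  92^3=24  92^4=112  92^5=86
  92^6=52  92^7=68  92^8=99  92^9=69  92^10=60  92^11=18
  92^12=84  92^13=130  92^14=39  92^15=51  92^16=107
So 92^16 ≡ 107 (mod 131), giving x = 16.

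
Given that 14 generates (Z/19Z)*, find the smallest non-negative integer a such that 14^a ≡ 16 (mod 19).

16

Successive powers of 14 modulo 19:
  14^0=1  14^1=14  14^2=6  14^3=8  14^4=17  14^5=10
  14^6=7  14^7=3  14^8=4  14^9=18  14^10=5  14^11=13
  14^12=11  14^13=2  14^14=9  14^15=12  14^16=16
So 14^16 ≡ 16 (mod 19), giving a = 16.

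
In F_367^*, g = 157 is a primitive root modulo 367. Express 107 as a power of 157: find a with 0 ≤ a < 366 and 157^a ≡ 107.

Baby-step giant-step with m = ceil(sqrt(366)) = 20.
Baby table (157^j mod 367 for j=0..19):
  0:1  1:157  2:60  3:245  4:297  5:20  6:204  7:99
  8:129  9:68  10:33  11:43  12:145  13:11  14:259  15:293
  16:126  17:331  18:220  19:42
Giant step factor: 157^(-20) ≡ 214 (mod 367).
Scan 107·214^i mod 367 for i = 0, 1, …:
  i=0: 107   i=1: 144   i=2: 355   i=3: 1
Match at i=3, j=0: a = 3·20 + 0 = 60.

60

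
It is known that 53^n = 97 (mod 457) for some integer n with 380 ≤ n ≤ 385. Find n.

383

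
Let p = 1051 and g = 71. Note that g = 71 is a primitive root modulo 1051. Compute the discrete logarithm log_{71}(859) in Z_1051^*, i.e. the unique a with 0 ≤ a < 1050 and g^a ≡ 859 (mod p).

616

Baby-step giant-step with m = ceil(sqrt(1050)) = 33.
Baby table (71^j mod 1051 for j=0..32):
  0:1  1:71  2:837  3:571  4:603  5:773  6:231  7:636
  8:1014  9:526  10:561  11:944  12:811  13:827  14:912  15:641
  16:318  17:507  18:263  19:806  20:472  21:931  22:939  23:456
  24:846  25:159  26:779  27:657  28:403  29:236  30:991  31:995
  32:228
Giant step factor: 71^(-33) ≡ 728 (mod 1051).
Scan 859·728^i mod 1051 for i = 0, 1, …:
  i=0: 859   i=1: 7   i=2: 892   i=3: 909
  i=4: 673   i=5: 178   i=6: 311   i=7: 443
  i=8: 898   i=9: 22     …   i=17: 970
  i=18: 939
Match at i=18, j=22: a = 18·33 + 22 = 616.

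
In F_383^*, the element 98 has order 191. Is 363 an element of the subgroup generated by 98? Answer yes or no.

yes

363 ∈ ⟨98⟩ iff 363^191 ≡ 1 (mod 383), since |⟨98⟩| = 191.
363^191 mod 383 = 1.
Since 1 = 1, 363 lies in the subgroup.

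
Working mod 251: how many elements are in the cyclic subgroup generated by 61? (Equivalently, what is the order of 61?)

250

The order of 61 must divide p − 1 = 250 = 2 · 5^3.
Divisors: 1, 2, 5, 10, 25, 50, 125, 250.
Check each in increasing order: 61^1 ≡ 61;  61^2 ≡ 207;  61^5 ≡ 126;  61^10 ≡ 63;  61^25 ≡ 102;  61^50 ≡ 113;  61^125 ≡ 250;  61^250 ≡ 1.
Smallest exponent giving 1 is 250.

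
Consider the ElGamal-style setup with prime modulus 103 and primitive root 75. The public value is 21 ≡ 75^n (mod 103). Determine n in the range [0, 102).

11

Successive powers of 75 modulo 103:
  75^0=1  75^1=75  75^2=63  75^3=90  75^4=55  75^5=5
  75^6=66  75^7=6  75^8=38  75^9=69  75^10=25  75^11=21
So 75^11 ≡ 21 (mod 103), giving n = 11.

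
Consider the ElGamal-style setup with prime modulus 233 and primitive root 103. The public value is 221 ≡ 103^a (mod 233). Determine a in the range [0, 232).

203

Baby-step giant-step with m = ceil(sqrt(232)) = 16.
Baby table (103^j mod 233 for j=0..15):
  0:1  1:103  2:124  3:190  4:231  5:27  6:218  7:86
  8:4  9:179  10:30  11:61  12:225  13:108  14:173  15:111
Giant step factor: 103^(-16) ≡ 102 (mod 233).
Scan 221·102^i mod 233 for i = 0, 1, …:
  i=0: 221   i=1: 174   i=2: 40   i=3: 119
  i=4: 22   i=5: 147   i=6: 82   i=7: 209
  i=8: 115   i=9: 80   i=10: 5   i=11: 44
  i=12: 61
Match at i=12, j=11: a = 12·16 + 11 = 203.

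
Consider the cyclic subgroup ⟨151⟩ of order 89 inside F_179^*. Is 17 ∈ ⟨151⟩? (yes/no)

17 ∈ ⟨151⟩ iff 17^89 ≡ 1 (mod 179), since |⟨151⟩| = 89.
17^89 mod 179 = 1.
Since 1 = 1, 17 lies in the subgroup.

yes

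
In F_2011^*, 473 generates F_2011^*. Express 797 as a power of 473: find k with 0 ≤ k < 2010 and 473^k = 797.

Baby-step giant-step with m = ceil(sqrt(2010)) = 45.
Baby table (473^j mod 2011 for j=0..44):
  0:1  1:473  2:508  3:975  4:656  5:594  6:1433  7:102
  8:1993  9:1541  10:911  11:549  12:258  13:1374  14:349  15:175
  16:324  17:416  18:1701  19:173  20:1389  21:1411  22:1762  23:872
  24:201  25:556  26:1558  27:908  28:1141  29:745  30:460  31:392
  32:404  33:47  34:110  35:1755  36:1583  37:667  38:1775  39:988
  40:772  41:1165  42:31  43:586  44:1671
Giant step factor: 473^(-45) ≡ 972 (mod 2011).
Scan 797·972^i mod 2011 for i = 0, 1, …:
  i=0: 797   i=1: 449   i=2: 41   i=3: 1643
  i=4: 262   i=5: 1278   i=6: 1429   i=7: 1398
  i=8: 1431   i=9: 1331     …   i=34: 1965
  i=35: 1541
Match at i=35, j=9: k = 35·45 + 9 = 1584.

1584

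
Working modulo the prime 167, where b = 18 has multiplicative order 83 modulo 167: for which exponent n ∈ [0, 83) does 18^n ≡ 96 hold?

Baby-step giant-step with m = ceil(sqrt(83)) = 10.
Baby table (18^j mod 167 for j=0..9):
  0:1  1:18  2:157  3:154  4:100  5:130  6:2  7:36
  8:147  9:141
Giant step factor: 18^(-10) ≡ 81 (mod 167).
Scan 96·81^i mod 167 for i = 0, 1, …:
  i=0: 96   i=1: 94   i=2: 99   i=3: 3
  i=4: 76   i=5: 144   i=6: 141
Match at i=6, j=9: n = 6·10 + 9 = 69.

69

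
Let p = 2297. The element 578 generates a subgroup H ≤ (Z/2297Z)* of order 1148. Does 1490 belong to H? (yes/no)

yes

1490 ∈ ⟨578⟩ iff 1490^1148 ≡ 1 (mod 2297), since |⟨578⟩| = 1148.
1490^1148 mod 2297 = 1.
Since 1 = 1, 1490 lies in the subgroup.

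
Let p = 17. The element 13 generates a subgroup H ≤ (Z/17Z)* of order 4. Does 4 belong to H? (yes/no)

yes

4 ∈ ⟨13⟩ iff 4^4 ≡ 1 (mod 17), since |⟨13⟩| = 4.
4^4 mod 17 = 1.
Since 1 = 1, 4 lies in the subgroup.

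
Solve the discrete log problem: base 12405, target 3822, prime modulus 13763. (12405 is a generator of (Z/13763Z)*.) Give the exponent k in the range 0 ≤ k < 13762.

Baby-step giant-step with m = ceil(sqrt(13762)) = 118.
Baby table (12405^j mod 13763 for j=0..117):
  0:1  1:12405  2:13685  3:9583  4:6084  5:9491  6:7153  7:2904
  8:6349  9:7459  10:246  11:10007  12:8338  13:3945  14:10260  15:8839
  16:11737  17:12471  18:6635  19:4435  20:5464  21:11908  22:461  23:7060
  24:5331  25:13603  26:10835  27:12480  28:8176  29:3733  30:9133  31:11612
  32:3302  33:2622  34:3941  35:1929  36:9151  37:931  38:1898  39:9960
  40:3349  41:7611  42:275  43:11914  44:6076  45:6592  46:7777  47:8818
  48:12729  49:346  50:11837  51:538  52:12598  53:13088  54:8292  55:11361
  56:85  57:8437  58:7133  59:2538  60:7909  61:8481  62:2433  63:12869
  64:2908  65:917  66:7147  67:11052  68:6817  69:5013  70:5031  71:8113
  72:6709  73:284  74:13455  75:5374  76:10261  77:7481  78:11659  79:8291
  80:12719  81:163  82:12617  83:1049  84:6810  85:756  86:5577  87:9847
  88:5410  89:2662  90:4673  91:12572  92:7107  93:10320  94:9937  95:7057
  96:9405  97:74  98:9612  99:7991  100:7229  101:9800  102:421  103:6328
  104:8451  105:1884  106:1446  107:4441  108:11079  109:11440  110:2907  111:2275
  112:7225  113:1469  114:733  115:9285  116:11641  117:5209
Giant step factor: 12405^(-118) ≡ 497 (mod 13763).
Scan 3822·497^i mod 13763 for i = 0, 1, …:
  i=0: 3822   i=1: 240   i=2: 9176   i=3: 4919
  i=4: 8692   i=5: 12105   i=6: 1754   i=7: 4669
  i=8: 8309   i=9: 673     …   i=88: 1455
  i=89: 7459
Match at i=89, j=9: k = 89·118 + 9 = 10511.

10511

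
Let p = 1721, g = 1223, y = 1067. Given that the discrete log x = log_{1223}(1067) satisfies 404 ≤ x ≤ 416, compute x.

404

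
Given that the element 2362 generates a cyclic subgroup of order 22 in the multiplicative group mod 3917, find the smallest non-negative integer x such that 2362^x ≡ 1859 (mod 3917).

Successive powers of 2362 modulo 3917:
  2362^0=1  2362^1=2362  2362^2=1236  2362^3=1267  2362^4=66  2362^5=3129
  2362^6=3236  2362^7=1365  2362^8=439  2362^9=2830  2362^10=2058  2362^11=3916
  2362^12=1555  2362^13=2681  2362^14=2650  2362^15=3851  2362^16=788  2362^17=681
  2362^18=2552  2362^19=3478  2362^20=1087  2362^21=1859
So 2362^21 ≡ 1859 (mod 3917), giving x = 21.

21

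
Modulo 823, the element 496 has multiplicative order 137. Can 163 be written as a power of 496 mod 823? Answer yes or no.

yes

163 ∈ ⟨496⟩ iff 163^137 ≡ 1 (mod 823), since |⟨496⟩| = 137.
163^137 mod 823 = 1.
Since 1 = 1, 163 lies in the subgroup.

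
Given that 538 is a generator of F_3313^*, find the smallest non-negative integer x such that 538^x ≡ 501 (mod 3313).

1651

Baby-step giant-step with m = ceil(sqrt(3312)) = 58.
Baby table (538^j mod 3313 for j=0..57):
  0:1  1:538  2:1213  3:3246  4:397  5:1554  6:1176  7:3218
  8:1898  9:720  10:3052  11:2041  12:1455  13:922  14:2399  15:1905
  16:1173  17:1604  18:1572  19:921  20:1861  21:692  22:1240  23:1207
  24:18  25:3058  26:1956  27:2107  28:520  29:1468  30:1290  31:1603
  32:1034  33:3021  34:1928  35:295  36:2999  37:31  38:113  39:1160
  40:1236  41:2368  42:1792  43:13  44:368  45:2517  46:2442  47:1848
  48:324  49:2036  50:2078  51:1483  52:2734  53:3233  54:29  55:2350
  56:2047  57:1370
Giant step factor: 538^(-58) ≡ 1787 (mod 3313).
Scan 501·1787^i mod 3313 for i = 0, 1, …:
  i=0: 501   i=1: 777   i=2: 352   i=3: 2867
  i=4: 1431   i=5: 2874   i=6: 688   i=7: 333
  i=8: 2044   i=9: 1702     …   i=27: 105
  i=28: 2107
Match at i=28, j=27: x = 28·58 + 27 = 1651.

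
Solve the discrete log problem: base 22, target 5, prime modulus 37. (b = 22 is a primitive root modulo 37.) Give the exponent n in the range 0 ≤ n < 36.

Successive powers of 22 modulo 37:
  22^0=1  22^1=22  22^2=3  22^3=29  22^4=9  22^5=13
  22^6=27  22^7=2  22^8=7  22^9=6  22^10=21  22^11=18
  22^12=26  22^13=17  22^14=4  22^15=14  22^16=12  22^17=5
So 22^17 ≡ 5 (mod 37), giving n = 17.

17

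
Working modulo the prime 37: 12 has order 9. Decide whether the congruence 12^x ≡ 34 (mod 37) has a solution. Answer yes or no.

yes

34 ∈ ⟨12⟩ iff 34^9 ≡ 1 (mod 37), since |⟨12⟩| = 9.
34^9 mod 37 = 1.
Since 1 = 1, 34 lies in the subgroup.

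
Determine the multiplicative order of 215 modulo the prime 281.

140

The order of 215 must divide p − 1 = 280 = 2^3 · 5 · 7.
Divisors: 1, 2, 4, 5, 7, 8, 10, 14, 20, 28, 35, 40, 56, 70, 140, 280.
Check each in increasing order: 215^1 ≡ 215;  215^2 ≡ 141;  215^4 ≡ 211;  215^5 ≡ 124;  215^7 ≡ 62;  215^8 ≡ 123;  215^10 ≡ 202;  215^14 ≡ 191;  215^20 ≡ 59;  215^28 ≡ 232;  215^35 ≡ 53;  215^40 ≡ 109;  215^56 ≡ 153;  215^70 ≡ 280;  215^140 ≡ 1.
Smallest exponent giving 1 is 140.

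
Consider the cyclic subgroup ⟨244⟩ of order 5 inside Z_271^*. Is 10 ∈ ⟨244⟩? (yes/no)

yes

⟨244⟩ has order 5; its elements mod 271 are {1, 10, 100, 187, 244}.
10 is in this set.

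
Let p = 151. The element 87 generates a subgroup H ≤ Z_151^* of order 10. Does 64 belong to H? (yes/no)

yes

⟨87⟩ has order 10; its elements mod 151 are {1, 8, 19, 59, 64, 87, 92, 132, 143, 150}.
64 is in this set.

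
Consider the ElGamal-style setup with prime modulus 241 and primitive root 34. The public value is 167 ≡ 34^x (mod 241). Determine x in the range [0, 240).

203

Baby-step giant-step with m = ceil(sqrt(240)) = 16.
Baby table (34^j mod 241 for j=0..15):
  0:1  1:34  2:192  3:21  4:232  5:176  6:200  7:52
  8:81  9:103  10:128  11:14  12:235  13:37  14:53  15:115
Giant step factor: 34^(-16) ≡ 183 (mod 241).
Scan 167·183^i mod 241 for i = 0, 1, …:
  i=0: 167   i=1: 195   i=2: 17   i=3: 219
  i=4: 71   i=5: 220   i=6: 13   i=7: 210
  i=8: 111   i=9: 69   i=10: 95   i=11: 33
  i=12: 14
Match at i=12, j=11: x = 12·16 + 11 = 203.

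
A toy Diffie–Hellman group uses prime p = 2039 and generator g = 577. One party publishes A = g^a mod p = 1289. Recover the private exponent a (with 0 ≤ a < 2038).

281

Baby-step giant-step with m = ceil(sqrt(2038)) = 46.
Baby table (577^j mod 2039 for j=0..45):
  0:1  1:577  2:572  3:1765  4:944  5:275  6:1672  7:297
  8:93  9:647  10:182  11:1025  12:115  13:1107  14:532  15:1114
  16:493  17:1040  18:614  19:1531  20:500  21:1001  22:540  23:1652
  24:991  25:887  26:10  27:1692  28:1642  29:1338  30:1284  31:711
  32:408  33:931  34:930  35:353  36:1820  37:55  38:1150  39:875
  40:1242  41:945  42:852  43:205  44:23  45:1037
Giant step factor: 577^(-46) ≡ 1077 (mod 2039).
Scan 1289·1077^i mod 2039 for i = 0, 1, …:
  i=0: 1289   i=1: 1733   i=2: 756   i=3: 651
  i=4: 1750   i=5: 714   i=6: 275
Match at i=6, j=5: a = 6·46 + 5 = 281.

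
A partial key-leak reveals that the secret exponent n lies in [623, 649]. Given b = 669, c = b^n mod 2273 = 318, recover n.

Compute 669^623 mod 2273 = 1885, then multiply by 669 repeatedly:
  669^623=1885  669^624=1823  669^625=1259  669^626=1261  669^627=326
  669^628=2159  669^629=1016  669^630=77  669^631=1507  669^632=1244
  669^633=318
Found 318 at exponent 633.

633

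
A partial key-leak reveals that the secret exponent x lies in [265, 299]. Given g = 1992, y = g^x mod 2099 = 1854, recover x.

Compute 1992^265 mod 2099 = 750, then multiply by 1992 repeatedly:
  1992^265=750  1992^266=1611  1992^267=1840  1992^268=426  1992^269=596
  1992^270=1297  1992^271=1854
Found 1854 at exponent 271.

271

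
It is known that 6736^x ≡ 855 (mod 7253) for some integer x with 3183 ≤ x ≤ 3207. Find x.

3200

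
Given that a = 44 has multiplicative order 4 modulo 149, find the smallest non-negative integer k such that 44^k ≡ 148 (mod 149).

2

Successive powers of 44 modulo 149:
  44^0=1  44^1=44  44^2=148
So 44^2 ≡ 148 (mod 149), giving k = 2.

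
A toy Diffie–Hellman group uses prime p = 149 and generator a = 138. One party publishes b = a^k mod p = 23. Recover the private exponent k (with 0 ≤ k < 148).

Baby-step giant-step with m = ceil(sqrt(148)) = 13.
Baby table (138^j mod 149 for j=0..12):
  0:1  1:138  2:121  3:10  4:39  5:18  6:100  7:92
  8:31  9:106  10:26  11:12  12:17
Giant step factor: 138^(-13) ≡ 98 (mod 149).
Scan 23·98^i mod 149 for i = 0, 1, …:
  i=0: 23   i=1: 19   i=2: 74   i=3: 100
Match at i=3, j=6: k = 3·13 + 6 = 45.

45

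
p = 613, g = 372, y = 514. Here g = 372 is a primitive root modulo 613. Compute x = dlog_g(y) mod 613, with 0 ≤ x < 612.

247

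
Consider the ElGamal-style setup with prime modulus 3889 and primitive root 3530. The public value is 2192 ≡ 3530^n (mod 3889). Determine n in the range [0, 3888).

Baby-step giant-step with m = ceil(sqrt(3888)) = 63.
Baby table (3530^j mod 3889 for j=0..62):
  0:1  1:3530  2:544  3:3043  4:372  5:2567  6:140  7:297
  8:2269  9:2119  10:1523  11:1592  12:155  13:2690  14:2651  15:1096
  16:3214  17:1207  18:2255  19:3256  20:1685  21:1769  22:2725  23:1753
  24:691  25:827  26:2560  27:2653  28:378  29:413  30:3404  31:2999
  32:612  33:1965  34:2363  35:3374  36:2102  37:3737  38:122  39:2870
  40:255  41:1791  42:2605  43:2054  44:1524  45:1233  46:699  47:1844
  48:3023  49:3663  50:3354  51:1504  52:635  53:1486  54:3208  55:3361
  56:2880  57:554  58:3342  59:1923  60:1885  61:3860  62:2633
Giant step factor: 3530^(-63) ≡ 3341 (mod 3889).
Scan 2192·3341^i mod 3889 for i = 0, 1, …:
  i=0: 2192   i=1: 485   i=2: 2561   i=3: 501
  i=4: 1571   i=5: 2450   i=6: 2994   i=7: 446
  i=8: 599   i=9: 2313     …   i=31: 3609
  i=32: 1769
Match at i=32, j=21: n = 32·63 + 21 = 2037.

2037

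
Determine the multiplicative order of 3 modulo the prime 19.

18

The order of 3 must divide p − 1 = 18 = 2 · 3^2.
Divisors: 1, 2, 3, 6, 9, 18.
Check each in increasing order: 3^1 ≡ 3;  3^2 ≡ 9;  3^3 ≡ 8;  3^6 ≡ 7;  3^9 ≡ 18;  3^18 ≡ 1.
Smallest exponent giving 1 is 18.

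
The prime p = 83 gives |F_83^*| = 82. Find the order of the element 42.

82

The order of 42 must divide p − 1 = 82 = 2 · 41.
Divisors: 1, 2, 41, 82.
Check each in increasing order: 42^1 ≡ 42;  42^2 ≡ 21;  42^41 ≡ 82;  42^82 ≡ 1.
Smallest exponent giving 1 is 82.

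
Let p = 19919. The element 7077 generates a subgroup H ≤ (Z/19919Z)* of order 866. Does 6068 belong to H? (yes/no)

6068 ∈ ⟨7077⟩ iff 6068^866 ≡ 1 (mod 19919), since |⟨7077⟩| = 866.
6068^866 mod 19919 = 14718.
Since 14718 ≠ 1, 6068 does not lie in the subgroup.

no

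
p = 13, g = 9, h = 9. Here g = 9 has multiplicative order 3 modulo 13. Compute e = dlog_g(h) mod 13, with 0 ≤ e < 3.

1

Successive powers of 9 modulo 13:
  9^0=1  9^1=9
So 9^1 ≡ 9 (mod 13), giving e = 1.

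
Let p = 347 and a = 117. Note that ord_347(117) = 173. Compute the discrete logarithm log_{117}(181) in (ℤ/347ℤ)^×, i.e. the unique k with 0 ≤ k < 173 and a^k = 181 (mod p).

Baby-step giant-step with m = ceil(sqrt(173)) = 14.
Baby table (117^j mod 347 for j=0..13):
  0:1  1:117  2:156  3:208  4:46  5:177  6:236  7:199
  8:34  9:161  10:99  11:132  12:176  13:119
Giant step factor: 117^(-14) ≡ 113 (mod 347).
Scan 181·113^i mod 347 for i = 0, 1, …:
  i=0: 181   i=1: 327   i=2: 169   i=3: 12
  i=4: 315   i=5: 201   i=6: 158   i=7: 157
  i=8: 44   i=9: 114   i=10: 43   i=11: 1
Match at i=11, j=0: k = 11·14 + 0 = 154.

154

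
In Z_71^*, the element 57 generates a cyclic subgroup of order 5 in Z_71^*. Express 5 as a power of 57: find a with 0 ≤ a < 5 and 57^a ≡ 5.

4

Successive powers of 57 modulo 71:
  57^0=1  57^1=57  57^2=54  57^3=25  57^4=5
So 57^4 ≡ 5 (mod 71), giving a = 4.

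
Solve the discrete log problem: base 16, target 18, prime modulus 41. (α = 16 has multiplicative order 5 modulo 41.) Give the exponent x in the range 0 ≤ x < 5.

Successive powers of 16 modulo 41:
  16^0=1  16^1=16  16^2=10  16^3=37  16^4=18
So 16^4 ≡ 18 (mod 41), giving x = 4.

4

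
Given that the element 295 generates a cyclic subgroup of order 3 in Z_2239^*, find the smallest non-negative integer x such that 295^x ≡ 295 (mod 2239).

1

Successive powers of 295 modulo 2239:
  295^0=1  295^1=295
So 295^1 ≡ 295 (mod 2239), giving x = 1.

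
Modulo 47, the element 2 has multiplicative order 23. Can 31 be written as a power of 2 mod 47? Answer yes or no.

31 ∈ ⟨2⟩ iff 31^23 ≡ 1 (mod 47), since |⟨2⟩| = 23.
31^23 mod 47 = 46.
Since 46 ≠ 1, 31 does not lie in the subgroup.

no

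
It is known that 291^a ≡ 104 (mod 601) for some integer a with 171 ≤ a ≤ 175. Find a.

Compute 291^171 mod 601 = 365, then multiply by 291 repeatedly:
  291^171=365  291^172=439  291^173=337  291^174=104
Found 104 at exponent 174.

174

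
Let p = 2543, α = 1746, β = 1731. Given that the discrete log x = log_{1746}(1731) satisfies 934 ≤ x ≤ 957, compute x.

936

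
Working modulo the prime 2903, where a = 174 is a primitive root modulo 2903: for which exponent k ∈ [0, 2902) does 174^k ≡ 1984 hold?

2581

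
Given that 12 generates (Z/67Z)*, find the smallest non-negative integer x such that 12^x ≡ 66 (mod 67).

33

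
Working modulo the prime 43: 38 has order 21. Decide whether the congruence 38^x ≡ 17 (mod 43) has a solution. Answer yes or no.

⟨38⟩ has order 21; its elements mod 43 are {1, 4, 6, 9, 10, 11, 13, 14, 15, 16, 17, 21, 23, 24, 25, 31, 35, 36, 38, 40, 41}.
17 is in this set.

yes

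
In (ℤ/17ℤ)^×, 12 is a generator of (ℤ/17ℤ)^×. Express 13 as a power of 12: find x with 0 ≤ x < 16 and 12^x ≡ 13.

4

Successive powers of 12 modulo 17:
  12^0=1  12^1=12  12^2=8  12^3=11  12^4=13
So 12^4 ≡ 13 (mod 17), giving x = 4.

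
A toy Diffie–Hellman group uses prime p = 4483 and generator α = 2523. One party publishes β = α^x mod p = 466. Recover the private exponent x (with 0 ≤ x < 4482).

Baby-step giant-step with m = ceil(sqrt(4482)) = 67.
Baby table (2523^j mod 4483 for j=0..66):
  0:1  1:2523  2:4152  3:3208  4:1969  5:623  6:2779  7:5
  8:3649  9:2828  10:2591  11:879  12:3115  13:446  14:25  15:313
  16:691  17:3989  18:4395  19:2126  20:2230  21:125  22:1565  23:3455
  24:2013  25:4043  26:1664  27:2184  28:625  29:3342  30:3826  31:1099
  32:2283  33:3837  34:1954  35:3125  36:3261  37:1198  38:1012  39:2449
  40:1253  41:804  42:2176  43:2856  44:1507  45:577  46:3279  47:1782
  48:4020  49:1914  50:831  51:3052  52:2885  53:2946  54:4427  55:2168
  56:604  57:4155  58:1811  59:976  60:1281  61:4203  62:1874  63:3020
  64:2843  65:89  66:397
Giant step factor: 2523^(-67) ≡ 898 (mod 4483).
Scan 466·898^i mod 4483 for i = 0, 1, …:
  i=0: 466   i=1: 1549   i=2: 1272   i=3: 3574
  i=4: 4107   i=5: 3060   i=6: 4284   i=7: 618
  i=8: 3555   i=9: 494     …   i=41: 4475
  i=42: 1782
Match at i=42, j=47: x = 42·67 + 47 = 2861.

2861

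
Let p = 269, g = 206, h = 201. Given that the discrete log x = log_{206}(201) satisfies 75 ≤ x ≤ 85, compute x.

Compute 206^75 mod 269 = 72, then multiply by 206 repeatedly:
  206^75=72  206^76=37  206^77=90  206^78=248  206^79=247
  206^80=41  206^81=107  206^82=253  206^83=201
Found 201 at exponent 83.

83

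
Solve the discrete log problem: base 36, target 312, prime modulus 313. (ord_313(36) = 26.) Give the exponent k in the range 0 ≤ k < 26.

13

Successive powers of 36 modulo 313:
  36^0=1  36^1=36  36^2=44  36^3=19  36^4=58  36^5=210
  36^6=48  36^7=163  36^8=234  36^9=286  36^10=280  36^11=64
  36^12=113  36^13=312
So 36^13 ≡ 312 (mod 313), giving k = 13.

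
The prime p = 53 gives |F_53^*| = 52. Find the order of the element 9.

The order of 9 must divide p − 1 = 52 = 2^2 · 13.
Divisors: 1, 2, 4, 13, 26, 52.
Check each in increasing order: 9^1 ≡ 9;  9^2 ≡ 28;  9^4 ≡ 42;  9^13 ≡ 52;  9^26 ≡ 1.
Smallest exponent giving 1 is 26.

26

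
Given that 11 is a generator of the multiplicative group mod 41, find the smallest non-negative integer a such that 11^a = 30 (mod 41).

Successive powers of 11 modulo 41:
  11^0=1  11^1=11  11^2=39  11^3=19  11^4=4  11^5=3
  11^6=33  11^7=35  11^8=16  11^9=12  11^10=9  11^11=17
  11^12=23  11^13=7  11^14=36  11^15=27  11^16=10  11^17=28
  11^18=21  11^19=26  11^20=40  11^21=30
So 11^21 ≡ 30 (mod 41), giving a = 21.

21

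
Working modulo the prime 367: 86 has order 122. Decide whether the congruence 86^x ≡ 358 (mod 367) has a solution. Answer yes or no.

yes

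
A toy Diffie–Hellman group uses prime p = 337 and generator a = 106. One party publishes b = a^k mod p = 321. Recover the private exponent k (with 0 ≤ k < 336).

8

Successive powers of 106 modulo 337:
  106^0=1  106^1=106  106^2=115  106^3=58  106^4=82  106^5=267
  106^6=331  106^7=38  106^8=321
So 106^8 ≡ 321 (mod 337), giving k = 8.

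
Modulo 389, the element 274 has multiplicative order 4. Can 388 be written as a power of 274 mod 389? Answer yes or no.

yes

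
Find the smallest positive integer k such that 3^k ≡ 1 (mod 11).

The order of 3 must divide p − 1 = 10 = 2 · 5.
Divisors: 1, 2, 5, 10.
Check each in increasing order: 3^1 ≡ 3;  3^2 ≡ 9;  3^5 ≡ 1.
Smallest exponent giving 1 is 5.

5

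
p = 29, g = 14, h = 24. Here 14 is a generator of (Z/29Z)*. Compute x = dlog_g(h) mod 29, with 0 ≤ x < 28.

20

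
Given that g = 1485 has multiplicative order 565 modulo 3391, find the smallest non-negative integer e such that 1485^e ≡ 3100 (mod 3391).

145

Baby-step giant-step with m = ceil(sqrt(565)) = 24.
Baby table (1485^j mod 3391 for j=0..23):
  0:1  1:1485  2:1075  3:2605  4:2685  5:2800  6:634  7:2183
  8:3350  9:153  10:8  11:1707  12:1818  13:494  14:1134  15:2054
  16:1681  17:509  18:3063  19:1224  20:64  21:92  22:980  23:561
Giant step factor: 1485^(-24) ≡ 1657 (mod 3391).
Scan 3100·1657^i mod 3391 for i = 0, 1, …:
  i=0: 3100   i=1: 2726   i=2: 170   i=3: 237
  i=4: 2744   i=5: 2868   i=6: 1485
Match at i=6, j=1: e = 6·24 + 1 = 145.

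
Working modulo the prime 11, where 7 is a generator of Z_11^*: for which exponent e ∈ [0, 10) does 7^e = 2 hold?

3

Successive powers of 7 modulo 11:
  7^0=1  7^1=7  7^2=5  7^3=2
So 7^3 ≡ 2 (mod 11), giving e = 3.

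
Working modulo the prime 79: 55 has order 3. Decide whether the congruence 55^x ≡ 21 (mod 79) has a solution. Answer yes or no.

no

21 ∈ ⟨55⟩ iff 21^3 ≡ 1 (mod 79), since |⟨55⟩| = 3.
21^3 mod 79 = 18.
Since 18 ≠ 1, 21 does not lie in the subgroup.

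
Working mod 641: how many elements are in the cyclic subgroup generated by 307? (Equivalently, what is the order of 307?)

640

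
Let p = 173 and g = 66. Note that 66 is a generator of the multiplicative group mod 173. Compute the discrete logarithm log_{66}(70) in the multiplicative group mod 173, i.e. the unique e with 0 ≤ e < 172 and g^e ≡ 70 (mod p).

Baby-step giant-step with m = ceil(sqrt(172)) = 14.
Baby table (66^j mod 173 for j=0..13):
  0:1  1:66  2:31  3:143  4:96  5:108  6:35  7:61
  8:47  9:161  10:73  11:147  12:14  13:59
Giant step factor: 66^(-14) ≡ 116 (mod 173).
Scan 70·116^i mod 173 for i = 0, 1, …:
  i=0: 70   i=1: 162   i=2: 108
Match at i=2, j=5: e = 2·14 + 5 = 33.

33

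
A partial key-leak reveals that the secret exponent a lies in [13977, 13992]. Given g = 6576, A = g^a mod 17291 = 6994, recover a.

13978

Compute 6576^13977 mod 17291 = 6969, then multiply by 6576 repeatedly:
  6576^13977=6969  6576^13978=6994
Found 6994 at exponent 13978.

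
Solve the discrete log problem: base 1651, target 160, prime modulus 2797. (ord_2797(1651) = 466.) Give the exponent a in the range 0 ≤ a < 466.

330

Baby-step giant-step with m = ceil(sqrt(466)) = 22.
Baby table (1651^j mod 2797 for j=0..21):
  0:1  1:1651  2:1523  3:2767  4:816  5:1859  6:900  7:693
  8:170  9:970  10:1586  11:494  12:1667  13:2766  14:1962  15:336
  16:930  17:2674  18:1108  19:70  20:893  21:324
Giant step factor: 1651^(-22) ≡ 2175 (mod 2797).
Scan 160·2175^i mod 2797 for i = 0, 1, …:
  i=0: 160   i=1: 1172   i=2: 1033   i=3: 784
  i=4: 1827   i=5: 1985   i=6: 1604   i=7: 841
  i=8: 2734   i=9: 28     …   i=14: 697
  i=15: 1
Match at i=15, j=0: a = 15·22 + 0 = 330.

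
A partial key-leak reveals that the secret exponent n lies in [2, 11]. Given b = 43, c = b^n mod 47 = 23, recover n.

11

Compute 43^2 mod 47 = 16, then multiply by 43 repeatedly:
  43^2=16  43^3=30  43^4=21  43^5=10  43^6=7
  43^7=19  43^8=18  43^9=22  43^10=6  43^11=23
Found 23 at exponent 11.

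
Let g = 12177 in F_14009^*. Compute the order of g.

14008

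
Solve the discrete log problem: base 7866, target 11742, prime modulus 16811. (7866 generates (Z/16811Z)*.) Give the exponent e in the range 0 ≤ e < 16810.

4009

Baby-step giant-step with m = ceil(sqrt(16810)) = 130.
Baby table (7866^j mod 16811 for j=0..129):
  0:1  1:7866  2:9476  3:15053  4:7025  5:893  6:14151  7:6135
  8:10340  9:2822  10:7332  11:11782  12:14980  13:4381  14:15207  15:7997
  16:14451  17:12395  18:12081  19:13374  20:13457  21:10706  22:7097  23:12482
  24:7172  25:14047  26:11810  27:16685  28:733  29:16416  30:2965  31:5833
  32:5159  33:15751  34:296  35:8418  36:14270  37:773  38:11647  39:12163
  40:2757  41:372  42:1038  43:11573  44:1653  45:7595  46:12787  47:2329
  48:12735  49:13572  50:7502  51:4122  52:12044  53:8119  54:15876  55:8508
  56:16148  57:13063  58:4726  59:5595  60:15883  61:13137  62:15236  63:757
  64:3468  65:11846  66:14074  67:5649  68:3561  69:3700  70:4359  71:10265
  72:1257  73:2694  74:9144  75:9246  76:4650  77:12975  78:1769  79:12257
  80:2477  81:133  82:3896  83:16294  84:1540  85:9720  86:1092  87:16062
  88:9027  89:13529  90:5484  91:118  92:3583  93:8642  94:11099  95:5211
  96:4508  97:5529  98:1057  99:9728  100:13587  101:7815  102:11774  103:2485
  104:12628  105:12460  106:2230  107:7307  108:53  109:13434  110:14709  111:7692
  112:2483  113:13707  114:10319  115:5746  116:10068  117:15078  118:1943  119:2439
  120:3823  121:13650  122:15854  123:3566  124:9408  125:1306  126:1475  127:2760
  128:7159  129:12655
Giant step factor: 7866^(-130) ≡ 3280 (mod 16811).
Scan 11742·3280^i mod 16811 for i = 0, 1, …:
  i=0: 11742   i=1: 16570   i=2: 16448   i=3: 2941
  i=4: 13777   i=5: 592   i=6: 8495   i=7: 7773
  i=8: 9964   i=9: 1336     …   i=29: 11003
  i=30: 13434
Match at i=30, j=109: e = 30·130 + 109 = 4009.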